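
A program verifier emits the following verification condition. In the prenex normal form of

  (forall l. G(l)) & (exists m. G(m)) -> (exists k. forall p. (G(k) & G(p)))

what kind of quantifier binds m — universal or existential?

First replace A → B with ¬A ∨ B.
  ~((forall l. G(l)) & (exists m. G(m))) | (exists k. forall p. (G(k) & G(p)))
Push ¬ through the quantifiers and connectives to reach negation normal form:
  (exists l. ~G(l)) | (forall m. ~G(m)) | (exists k. forall p. (G(k) & G(p)))
All bound variables are already distinct, so no renaming is needed.
Pull the quantifiers to the front (each side's bound variable is not free in the other side):
  exists l. forall m. exists k. forall p. (~G(l) | ~G(m) | G(k) & G(p))
The quantifier exists m sits under an odd number of negations (counting the antecedent side of each →), so it flips to forall m.

universal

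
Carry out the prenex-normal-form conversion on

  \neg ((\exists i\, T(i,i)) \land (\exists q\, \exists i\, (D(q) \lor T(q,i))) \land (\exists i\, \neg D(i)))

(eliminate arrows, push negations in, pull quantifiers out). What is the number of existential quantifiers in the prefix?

0

Drive negations inward (¬∀x A ≡ ∃x ¬A, ¬∃x A ≡ ∀x ¬A, De Morgan for ∧/∨):
  (\forall i\, \neg T(i,i)) \lor (\forall q\, \forall i\, (\neg D(q) \land \neg T(q,i))) \lor (\forall i\, D(i))
Standardize variables apart so no two quantifiers bind the same name: i↦r, i↦u.
  (\forall i\, \neg T(i,i)) \lor (\forall q\, \forall r\, (\neg D(q) \land \neg T(q,r))) \lor (\forall u\, D(u))
Pull the quantifiers to the front (each side's bound variable is not free in the other side):
  \forall i\, \forall q\, \forall r\, \forall u\, (\neg T(i,i) \lor \neg D(q) \land \neg T(q,r) \lor D(u))
The prefix is \forall i \forall q \forall r \forall u: 4 universal, 0 existential.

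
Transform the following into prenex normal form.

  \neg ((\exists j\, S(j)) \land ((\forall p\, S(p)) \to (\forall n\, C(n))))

First replace A → B with ¬A ∨ B.
  \neg ((\exists j\, S(j)) \land (\neg (\forall p\, S(p)) \lor (\forall n\, C(n))))
Push ¬ through the quantifiers and connectives to reach negation normal form:
  (\forall j\, \neg S(j)) \lor (\forall p\, S(p)) \land (\exists n\, \neg C(n))
Pull the quantifiers to the front (each side's bound variable is not free in the other side):
  \forall j\, \forall p\, \exists n\, (\neg S(j) \lor S(p) \land \neg C(n))

\forall j\, \forall p\, \exists n\, (\neg S(j) \lor S(p) \land \neg C(n))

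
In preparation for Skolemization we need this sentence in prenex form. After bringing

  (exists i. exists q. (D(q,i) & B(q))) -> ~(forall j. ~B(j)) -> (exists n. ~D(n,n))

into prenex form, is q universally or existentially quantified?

Rewrite implications/biconditionals: A → B as ¬A ∨ B.
  ~(exists i. exists q. (D(q,i) & B(q))) | ~~(forall j. ~B(j)) | (exists n. ~D(n,n))
Push ¬ through the quantifiers and connectives to reach negation normal form:
  (forall i. forall q. (~D(q,i) | ~B(q))) | (forall j. ~B(j)) | (exists n. ~D(n,n))
All bound variables are already distinct, so no renaming is needed.
Extract every quantifier outward, since the variables are now distinct and don't occur free across branches:
  forall i. forall q. forall j. exists n. (~D(q,i) | ~B(q) | ~B(j) | ~D(n,n))
The quantifier exists q sits under an odd number of negations (counting the antecedent side of each →), so it flips to forall q.

universal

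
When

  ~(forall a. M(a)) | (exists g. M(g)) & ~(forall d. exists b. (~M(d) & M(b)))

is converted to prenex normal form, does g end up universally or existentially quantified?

Drive negations inward (¬∀x A ≡ ∃x ¬A, ¬∃x A ≡ ∀x ¬A, De Morgan for ∧/∨):
  (exists a. ~M(a)) | (exists g. M(g)) & (exists d. forall b. (M(d) | ~M(b)))
Finally move all quantifiers to the prefix:
  exists a. exists g. exists d. forall b. (~M(a) | M(g) & (M(d) | ~M(b)))
The quantifier exists g sits under an even number of negations, so it remains existential.

existential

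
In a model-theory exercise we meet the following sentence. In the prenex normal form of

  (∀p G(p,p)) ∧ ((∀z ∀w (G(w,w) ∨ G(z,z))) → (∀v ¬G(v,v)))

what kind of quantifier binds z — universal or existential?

existential

Rewrite implications/biconditionals: A → B as ¬A ∨ B.
  (∀p G(p,p)) ∧ (¬(∀z ∀w (G(w,w) ∨ G(z,z))) ∨ (∀v ¬G(v,v)))
Drive negations inward (¬∀x A ≡ ∃x ¬A, ¬∃x A ≡ ∀x ¬A, De Morgan for ∧/∨):
  (∀p G(p,p)) ∧ ((∃z ∃w (¬G(w,w) ∧ ¬G(z,z))) ∨ (∀v ¬G(v,v)))
All bound variables are already distinct, so no renaming is needed.
Extract every quantifier outward, since the variables are now distinct and don't occur free across branches:
  ∀p ∃z ∃w ∀v (G(p,p) ∧ (¬G(w,w) ∧ ¬G(z,z) ∨ ¬G(v,v)))
The quantifier ∀z sits under an odd number of negations (counting the antecedent side of each →), so it flips to ∃z.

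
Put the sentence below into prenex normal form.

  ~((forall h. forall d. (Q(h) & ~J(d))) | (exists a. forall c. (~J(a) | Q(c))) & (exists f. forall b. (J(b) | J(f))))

exists h. exists d. forall a. exists c. forall f. exists b. ((~Q(h) | J(d)) & (J(a) & ~Q(c) | ~J(b) & ~J(f)))

Drive negations inward (¬∀x A ≡ ∃x ¬A, ¬∃x A ≡ ∀x ¬A, De Morgan for ∧/∨):
  (exists h. exists d. (~Q(h) | J(d))) & ((forall a. exists c. (J(a) & ~Q(c))) | (forall f. exists b. (~J(b) & ~J(f))))
All bound variables are already distinct, so no renaming is needed.
Finally move all quantifiers to the prefix:
  exists h. exists d. forall a. exists c. forall f. exists b. ((~Q(h) | J(d)) & (J(a) & ~Q(c) | ~J(b) & ~J(f)))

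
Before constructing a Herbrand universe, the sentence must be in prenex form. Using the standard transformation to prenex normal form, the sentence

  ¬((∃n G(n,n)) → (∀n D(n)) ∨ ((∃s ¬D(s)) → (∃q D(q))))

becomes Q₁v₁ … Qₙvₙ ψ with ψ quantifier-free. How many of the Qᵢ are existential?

First replace A → B with ¬A ∨ B.
  ¬(¬(∃n G(n,n)) ∨ (∀n D(n)) ∨ ¬(∃s ¬D(s)) ∨ (∃q D(q)))
Drive negations inward (¬∀x A ≡ ∃x ¬A, ¬∃x A ≡ ∀x ¬A, De Morgan for ∧/∨):
  (∃n G(n,n)) ∧ (∃n ¬D(n)) ∧ (∃s ¬D(s)) ∧ (∀q ¬D(q))
Standardize variables apart so no two quantifiers bind the same name: n↦v.
  (∃n G(n,n)) ∧ (∃v ¬D(v)) ∧ (∃s ¬D(s)) ∧ (∀q ¬D(q))
Extract every quantifier outward, since the variables are now distinct and don't occur free across branches:
  ∃n ∃v ∃s ∀q (G(n,n) ∧ ¬D(v) ∧ ¬D(s) ∧ ¬D(q))
The prefix is ∃n ∃v ∃s ∀q: 1 universal, 3 existential.

3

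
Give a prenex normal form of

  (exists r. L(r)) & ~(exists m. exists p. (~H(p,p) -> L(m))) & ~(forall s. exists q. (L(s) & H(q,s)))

Rewrite implications/biconditionals: A → B as ¬A ∨ B.
  (exists r. L(r)) & ~(exists m. exists p. (~~H(p,p) | L(m))) & ~(forall s. exists q. (L(s) & H(q,s)))
Move each ¬ inward, flipping quantifiers it crosses:
  (exists r. L(r)) & (forall m. forall p. (~H(p,p) & ~L(m))) & (exists s. forall q. (~L(s) | ~H(q,s)))
All bound variables are already distinct, so no renaming is needed.
Extract every quantifier outward, since the variables are now distinct and don't occur free across branches:
  exists r. forall m. forall p. exists s. forall q. (L(r) & ~H(p,p) & ~L(m) & (~L(s) | ~H(q,s)))

exists r. forall m. forall p. exists s. forall q. (L(r) & ~H(p,p) & ~L(m) & (~L(s) | ~H(q,s)))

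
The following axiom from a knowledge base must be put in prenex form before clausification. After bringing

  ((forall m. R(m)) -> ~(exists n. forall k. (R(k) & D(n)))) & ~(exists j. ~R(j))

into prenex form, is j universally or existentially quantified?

universal

Rewrite implications/biconditionals: A → B as ¬A ∨ B.
  (~(forall m. R(m)) | ~(exists n. forall k. (R(k) & D(n)))) & ~(exists j. ~R(j))
Move each ¬ inward, flipping quantifiers it crosses:
  ((exists m. ~R(m)) | (forall n. exists k. (~R(k) | ~D(n)))) & (forall j. R(j))
All bound variables are already distinct, so no renaming is needed.
Extract every quantifier outward, since the variables are now distinct and don't occur free across branches:
  exists m. forall n. exists k. forall j. ((~R(m) | ~R(k) | ~D(n)) & R(j))
The quantifier exists j sits under an odd number of negations (counting the antecedent side of each →), so it flips to forall j.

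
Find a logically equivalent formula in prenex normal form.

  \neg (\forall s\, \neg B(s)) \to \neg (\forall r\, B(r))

First replace A → B with ¬A ∨ B.
  \neg \neg (\forall s\, \neg B(s)) \lor \neg (\forall r\, B(r))
Move each ¬ inward, flipping quantifiers it crosses:
  (\forall s\, \neg B(s)) \lor (\exists r\, \neg B(r))
All bound variables are already distinct, so no renaming is needed.
Extract every quantifier outward, since the variables are now distinct and don't occur free across branches:
  \forall s\, \exists r\, (\neg B(s) \lor \neg B(r))

\forall s\, \exists r\, (\neg B(s) \lor \neg B(r))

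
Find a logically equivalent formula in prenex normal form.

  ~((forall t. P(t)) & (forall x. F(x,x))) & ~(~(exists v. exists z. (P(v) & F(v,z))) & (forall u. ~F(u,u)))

exists t. exists x. exists v. exists z. exists u. ((~P(t) | ~F(x,x)) & (P(v) & F(v,z) | F(u,u)))

Drive negations inward (¬∀x A ≡ ∃x ¬A, ¬∃x A ≡ ∀x ¬A, De Morgan for ∧/∨):
  ((exists t. ~P(t)) | (exists x. ~F(x,x))) & ((exists v. exists z. (P(v) & F(v,z))) | (exists u. F(u,u)))
Pull the quantifiers to the front (each side's bound variable is not free in the other side):
  exists t. exists x. exists v. exists z. exists u. ((~P(t) | ~F(x,x)) & (P(v) & F(v,z) | F(u,u)))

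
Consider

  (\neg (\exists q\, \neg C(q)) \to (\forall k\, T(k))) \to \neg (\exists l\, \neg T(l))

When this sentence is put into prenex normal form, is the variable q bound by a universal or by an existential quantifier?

Rewrite implications/biconditionals: A → B as ¬A ∨ B.
  \neg (\neg \neg (\exists q\, \neg C(q)) \lor (\forall k\, T(k))) \lor \neg (\exists l\, \neg T(l))
Move each ¬ inward, flipping quantifiers it crosses:
  (\forall q\, C(q)) \land (\exists k\, \neg T(k)) \lor (\forall l\, T(l))
All bound variables are already distinct, so no renaming is needed.
Pull the quantifiers to the front (each side's bound variable is not free in the other side):
  \forall q\, \exists k\, \forall l\, (C(q) \land \neg T(k) \lor T(l))
The quantifier \exists q sits under an odd number of negations (counting the antecedent side of each →), so it flips to \forall q.

universal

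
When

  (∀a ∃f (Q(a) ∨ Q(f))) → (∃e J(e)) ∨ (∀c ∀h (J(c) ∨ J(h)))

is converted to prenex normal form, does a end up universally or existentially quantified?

existential

Rewrite implications/biconditionals: A → B as ¬A ∨ B.
  ¬(∀a ∃f (Q(a) ∨ Q(f))) ∨ (∃e J(e)) ∨ (∀c ∀h (J(c) ∨ J(h)))
Push ¬ through the quantifiers and connectives to reach negation normal form:
  (∃a ∀f (¬Q(a) ∧ ¬Q(f))) ∨ (∃e J(e)) ∨ (∀c ∀h (J(c) ∨ J(h)))
All bound variables are already distinct, so no renaming is needed.
Extract every quantifier outward, since the variables are now distinct and don't occur free across branches:
  ∃a ∀f ∃e ∀c ∀h (¬Q(a) ∧ ¬Q(f) ∨ J(e) ∨ J(c) ∨ J(h))
The quantifier ∀a sits under an odd number of negations (counting the antecedent side of each →), so it flips to ∃a.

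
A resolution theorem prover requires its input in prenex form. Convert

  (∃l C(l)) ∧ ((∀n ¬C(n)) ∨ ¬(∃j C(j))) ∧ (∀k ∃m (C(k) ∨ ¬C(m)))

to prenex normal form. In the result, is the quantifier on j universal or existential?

Push ¬ through the quantifiers and connectives to reach negation normal form:
  (∃l C(l)) ∧ ((∀n ¬C(n)) ∨ (∀j ¬C(j))) ∧ (∀k ∃m (C(k) ∨ ¬C(m)))
Pull the quantifiers to the front (each side's bound variable is not free in the other side):
  ∃l ∀n ∀j ∀k ∃m (C(l) ∧ (¬C(n) ∨ ¬C(j)) ∧ (C(k) ∨ ¬C(m)))
The quantifier ∃j sits under an odd number of negations, so it flips to ∀j.

universal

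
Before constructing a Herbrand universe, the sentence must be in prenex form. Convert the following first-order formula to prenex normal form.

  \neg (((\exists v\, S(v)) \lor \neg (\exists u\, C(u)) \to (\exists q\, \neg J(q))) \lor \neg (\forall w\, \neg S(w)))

\exists v\, \forall u\, \forall q\, \forall w\, ((S(v) \lor \neg C(u)) \land J(q) \land \neg S(w))

First replace A → B with ¬A ∨ B.
  \neg (\neg ((\exists v\, S(v)) \lor \neg (\exists u\, C(u))) \lor (\exists q\, \neg J(q)) \lor \neg (\forall w\, \neg S(w)))
Move each ¬ inward, flipping quantifiers it crosses:
  ((\exists v\, S(v)) \lor (\forall u\, \neg C(u))) \land (\forall q\, J(q)) \land (\forall w\, \neg S(w))
All bound variables are already distinct, so no renaming is needed.
Finally move all quantifiers to the prefix:
  \exists v\, \forall u\, \forall q\, \forall w\, ((S(v) \lor \neg C(u)) \land J(q) \land \neg S(w))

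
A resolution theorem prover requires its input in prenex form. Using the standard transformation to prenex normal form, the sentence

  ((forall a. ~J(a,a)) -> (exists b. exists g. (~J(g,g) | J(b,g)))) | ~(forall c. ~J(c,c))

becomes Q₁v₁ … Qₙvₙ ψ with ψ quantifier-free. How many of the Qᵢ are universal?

Eliminate → and ↔ using ¬ and ∨.
  ~(forall a. ~J(a,a)) | (exists b. exists g. (~J(g,g) | J(b,g))) | ~(forall c. ~J(c,c))
Move each ¬ inward, flipping quantifiers it crosses:
  (exists a. J(a,a)) | (exists b. exists g. (~J(g,g) | J(b,g))) | (exists c. J(c,c))
All bound variables are already distinct, so no renaming is needed.
Pull the quantifiers to the front (each side's bound variable is not free in the other side):
  exists a. exists b. exists g. exists c. (J(a,a) | ~J(g,g) | J(b,g) | J(c,c))
The prefix is exists a exists b exists g exists c: 0 universal, 4 existential.

0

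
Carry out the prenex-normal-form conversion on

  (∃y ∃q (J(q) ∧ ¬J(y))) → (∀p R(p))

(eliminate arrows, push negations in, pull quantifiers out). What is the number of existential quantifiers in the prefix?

0

Rewrite implications/biconditionals: A → B as ¬A ∨ B.
  ¬(∃y ∃q (J(q) ∧ ¬J(y))) ∨ (∀p R(p))
Push ¬ through the quantifiers and connectives to reach negation normal form:
  (∀y ∀q (¬J(q) ∨ J(y))) ∨ (∀p R(p))
All bound variables are already distinct, so no renaming is needed.
Finally move all quantifiers to the prefix:
  ∀y ∀q ∀p (¬J(q) ∨ J(y) ∨ R(p))
The prefix is ∀y ∀q ∀p: 3 universal, 0 existential.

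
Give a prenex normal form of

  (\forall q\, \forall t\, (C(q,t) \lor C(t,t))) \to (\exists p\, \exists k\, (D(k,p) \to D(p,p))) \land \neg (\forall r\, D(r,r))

\exists q\, \exists t\, \exists p\, \exists k\, \exists r\, (\neg C(q,t) \land \neg C(t,t) \lor (\neg D(k,p) \lor D(p,p)) \land \neg D(r,r))

First replace A → B with ¬A ∨ B.
  \neg (\forall q\, \forall t\, (C(q,t) \lor C(t,t))) \lor (\exists p\, \exists k\, (\neg D(k,p) \lor D(p,p))) \land \neg (\forall r\, D(r,r))
Drive negations inward (¬∀x A ≡ ∃x ¬A, ¬∃x A ≡ ∀x ¬A, De Morgan for ∧/∨):
  (\exists q\, \exists t\, (\neg C(q,t) \land \neg C(t,t))) \lor (\exists p\, \exists k\, (\neg D(k,p) \lor D(p,p))) \land (\exists r\, \neg D(r,r))
Pull the quantifiers to the front (each side's bound variable is not free in the other side):
  \exists q\, \exists t\, \exists p\, \exists k\, \exists r\, (\neg C(q,t) \land \neg C(t,t) \lor (\neg D(k,p) \lor D(p,p)) \land \neg D(r,r))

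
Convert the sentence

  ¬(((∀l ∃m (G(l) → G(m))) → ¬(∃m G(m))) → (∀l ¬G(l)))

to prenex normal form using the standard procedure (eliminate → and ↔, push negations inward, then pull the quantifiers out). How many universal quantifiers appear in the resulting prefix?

2

First replace A → B with ¬A ∨ B.
  ¬(¬(¬(∀l ∃m (¬G(l) ∨ G(m))) ∨ ¬(∃m G(m))) ∨ (∀l ¬G(l)))
Push ¬ through the quantifiers and connectives to reach negation normal form:
  ((∃l ∀m (G(l) ∧ ¬G(m))) ∨ (∀m ¬G(m))) ∧ (∃l G(l))
Standardize variables apart so no two quantifiers bind the same name: m↦v, l↦p.
  ((∃l ∀m (G(l) ∧ ¬G(m))) ∨ (∀v ¬G(v))) ∧ (∃p G(p))
Pull the quantifiers to the front (each side's bound variable is not free in the other side):
  ∃l ∀m ∀v ∃p ((G(l) ∧ ¬G(m) ∨ ¬G(v)) ∧ G(p))
The prefix is ∃l ∀m ∀v ∃p: 2 universal, 2 existential.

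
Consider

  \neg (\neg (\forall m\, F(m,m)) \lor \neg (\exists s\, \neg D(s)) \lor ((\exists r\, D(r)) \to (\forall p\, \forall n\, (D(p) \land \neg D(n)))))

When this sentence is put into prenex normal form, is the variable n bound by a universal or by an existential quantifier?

existential

First replace A → B with ¬A ∨ B.
  \neg (\neg (\forall m\, F(m,m)) \lor \neg (\exists s\, \neg D(s)) \lor \neg (\exists r\, D(r)) \lor (\forall p\, \forall n\, (D(p) \land \neg D(n))))
Push ¬ through the quantifiers and connectives to reach negation normal form:
  (\forall m\, F(m,m)) \land (\exists s\, \neg D(s)) \land (\exists r\, D(r)) \land (\exists p\, \exists n\, (\neg D(p) \lor D(n)))
All bound variables are already distinct, so no renaming is needed.
Pull the quantifiers to the front (each side's bound variable is not free in the other side):
  \forall m\, \exists s\, \exists r\, \exists p\, \exists n\, (F(m,m) \land \neg D(s) \land D(r) \land (\neg D(p) \lor D(n)))
The quantifier \forall n sits under an odd number of negations (counting the antecedent side of each →), so it flips to \exists n.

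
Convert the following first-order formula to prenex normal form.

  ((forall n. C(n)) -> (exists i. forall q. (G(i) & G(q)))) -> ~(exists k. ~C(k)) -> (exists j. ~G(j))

First replace A → B with ¬A ∨ B.
  ~(~(forall n. C(n)) | (exists i. forall q. (G(i) & G(q)))) | ~~(exists k. ~C(k)) | (exists j. ~G(j))
Drive negations inward (¬∀x A ≡ ∃x ¬A, ¬∃x A ≡ ∀x ¬A, De Morgan for ∧/∨):
  (forall n. C(n)) & (forall i. exists q. (~G(i) | ~G(q))) | (exists k. ~C(k)) | (exists j. ~G(j))
All bound variables are already distinct, so no renaming is needed.
Extract every quantifier outward, since the variables are now distinct and don't occur free across branches:
  forall n. forall i. exists q. exists k. exists j. (C(n) & (~G(i) | ~G(q)) | ~C(k) | ~G(j))

forall n. forall i. exists q. exists k. exists j. (C(n) & (~G(i) | ~G(q)) | ~C(k) | ~G(j))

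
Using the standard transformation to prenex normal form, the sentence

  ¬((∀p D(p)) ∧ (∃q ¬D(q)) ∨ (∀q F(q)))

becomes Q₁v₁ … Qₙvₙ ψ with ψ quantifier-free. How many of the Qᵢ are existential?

2

Move each ¬ inward, flipping quantifiers it crosses:
  ((∃p ¬D(p)) ∨ (∀q D(q))) ∧ (∃q ¬F(q))
Give each quantifier a distinct variable: q↦a.
  ((∃p ¬D(p)) ∨ (∀q D(q))) ∧ (∃a ¬F(a))
Extract every quantifier outward, since the variables are now distinct and don't occur free across branches:
  ∃p ∀q ∃a ((¬D(p) ∨ D(q)) ∧ ¬F(a))
The prefix is ∃p ∀q ∃a: 1 universal, 2 existential.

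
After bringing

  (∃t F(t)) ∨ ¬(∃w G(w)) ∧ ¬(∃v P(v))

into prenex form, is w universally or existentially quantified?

Move each ¬ inward, flipping quantifiers it crosses:
  (∃t F(t)) ∨ (∀w ¬G(w)) ∧ (∀v ¬P(v))
Finally move all quantifiers to the prefix:
  ∃t ∀w ∀v (F(t) ∨ ¬G(w) ∧ ¬P(v))
The quantifier ∃w sits under an odd number of negations, so it flips to ∀w.

universal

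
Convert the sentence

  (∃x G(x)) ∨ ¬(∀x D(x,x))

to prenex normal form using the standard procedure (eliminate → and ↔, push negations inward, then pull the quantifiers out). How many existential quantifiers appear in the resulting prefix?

Push ¬ through the quantifiers and connectives to reach negation normal form:
  (∃x G(x)) ∨ (∃x ¬D(x,x))
Give each quantifier a distinct variable: x↦p.
  (∃x G(x)) ∨ (∃p ¬D(p,p))
Pull the quantifiers to the front (each side's bound variable is not free in the other side):
  ∃x ∃p (G(x) ∨ ¬D(p,p))
The prefix is ∃x ∃p: 0 universal, 2 existential.

2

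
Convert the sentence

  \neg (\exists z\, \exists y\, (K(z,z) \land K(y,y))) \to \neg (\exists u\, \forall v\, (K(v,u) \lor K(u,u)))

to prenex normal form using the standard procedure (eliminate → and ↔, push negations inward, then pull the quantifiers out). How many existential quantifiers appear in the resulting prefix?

3

First replace A → B with ¬A ∨ B.
  \neg \neg (\exists z\, \exists y\, (K(z,z) \land K(y,y))) \lor \neg (\exists u\, \forall v\, (K(v,u) \lor K(u,u)))
Push ¬ through the quantifiers and connectives to reach negation normal form:
  (\exists z\, \exists y\, (K(z,z) \land K(y,y))) \lor (\forall u\, \exists v\, (\neg K(v,u) \land \neg K(u,u)))
Extract every quantifier outward, since the variables are now distinct and don't occur free across branches:
  \exists z\, \exists y\, \forall u\, \exists v\, (K(z,z) \land K(y,y) \lor \neg K(v,u) \land \neg K(u,u))
The prefix is \exists z \exists y \forall u \exists v: 1 universal, 3 existential.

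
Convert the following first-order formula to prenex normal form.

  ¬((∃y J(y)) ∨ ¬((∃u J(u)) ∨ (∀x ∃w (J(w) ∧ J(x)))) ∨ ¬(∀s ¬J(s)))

∀y ∃u ∀x ∃w ∀s (¬J(y) ∧ (J(u) ∨ J(w) ∧ J(x)) ∧ ¬J(s))

Push ¬ through the quantifiers and connectives to reach negation normal form:
  (∀y ¬J(y)) ∧ ((∃u J(u)) ∨ (∀x ∃w (J(w) ∧ J(x)))) ∧ (∀s ¬J(s))
All bound variables are already distinct, so no renaming is needed.
Pull the quantifiers to the front (each side's bound variable is not free in the other side):
  ∀y ∃u ∀x ∃w ∀s (¬J(y) ∧ (J(u) ∨ J(w) ∧ J(x)) ∧ ¬J(s))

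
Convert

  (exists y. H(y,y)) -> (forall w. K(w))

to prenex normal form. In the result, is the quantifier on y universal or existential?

universal

Eliminate → and ↔ using ¬ and ∨.
  ~(exists y. H(y,y)) | (forall w. K(w))
Move each ¬ inward, flipping quantifiers it crosses:
  (forall y. ~H(y,y)) | (forall w. K(w))
All bound variables are already distinct, so no renaming is needed.
Pull the quantifiers to the front (each side's bound variable is not free in the other side):
  forall y. forall w. (~H(y,y) | K(w))
The quantifier exists y sits under an odd number of negations (counting the antecedent side of each →), so it flips to forall y.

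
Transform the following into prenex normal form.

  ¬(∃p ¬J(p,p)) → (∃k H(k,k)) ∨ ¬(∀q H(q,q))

Rewrite implications/biconditionals: A → B as ¬A ∨ B.
  ¬¬(∃p ¬J(p,p)) ∨ (∃k H(k,k)) ∨ ¬(∀q H(q,q))
Move each ¬ inward, flipping quantifiers it crosses:
  (∃p ¬J(p,p)) ∨ (∃k H(k,k)) ∨ (∃q ¬H(q,q))
Extract every quantifier outward, since the variables are now distinct and don't occur free across branches:
  ∃p ∃k ∃q (¬J(p,p) ∨ H(k,k) ∨ ¬H(q,q))

∃p ∃k ∃q (¬J(p,p) ∨ H(k,k) ∨ ¬H(q,q))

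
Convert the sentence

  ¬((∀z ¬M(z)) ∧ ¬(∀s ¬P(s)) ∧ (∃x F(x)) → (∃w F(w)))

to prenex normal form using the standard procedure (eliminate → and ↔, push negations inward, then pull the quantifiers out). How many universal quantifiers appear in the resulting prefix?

2

Eliminate → and ↔ using ¬ and ∨.
  ¬(¬((∀z ¬M(z)) ∧ ¬(∀s ¬P(s)) ∧ (∃x F(x))) ∨ (∃w F(w)))
Drive negations inward (¬∀x A ≡ ∃x ¬A, ¬∃x A ≡ ∀x ¬A, De Morgan for ∧/∨):
  (∀z ¬M(z)) ∧ (∃s P(s)) ∧ (∃x F(x)) ∧ (∀w ¬F(w))
All bound variables are already distinct, so no renaming is needed.
Pull the quantifiers to the front (each side's bound variable is not free in the other side):
  ∀z ∃s ∃x ∀w (¬M(z) ∧ P(s) ∧ F(x) ∧ ¬F(w))
The prefix is ∀z ∃s ∃x ∀w: 2 universal, 2 existential.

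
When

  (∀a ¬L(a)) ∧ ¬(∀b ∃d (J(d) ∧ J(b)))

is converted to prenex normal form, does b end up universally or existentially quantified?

existential

Move each ¬ inward, flipping quantifiers it crosses:
  (∀a ¬L(a)) ∧ (∃b ∀d (¬J(d) ∨ ¬J(b)))
All bound variables are already distinct, so no renaming is needed.
Finally move all quantifiers to the prefix:
  ∀a ∃b ∀d (¬L(a) ∧ (¬J(d) ∨ ¬J(b)))
The quantifier ∀b sits under an odd number of negations, so it flips to ∃b.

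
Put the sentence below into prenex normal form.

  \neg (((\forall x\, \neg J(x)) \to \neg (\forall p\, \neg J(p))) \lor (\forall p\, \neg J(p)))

Rewrite implications/biconditionals: A → B as ¬A ∨ B.
  \neg (\neg (\forall x\, \neg J(x)) \lor \neg (\forall p\, \neg J(p)) \lor (\forall p\, \neg J(p)))
Move each ¬ inward, flipping quantifiers it crosses:
  (\forall x\, \neg J(x)) \land (\forall p\, \neg J(p)) \land (\exists p\, J(p))
Standardize variables apart so no two quantifiers bind the same name: p↦t.
  (\forall x\, \neg J(x)) \land (\forall p\, \neg J(p)) \land (\exists t\, J(t))
Finally move all quantifiers to the prefix:
  \forall x\, \forall p\, \exists t\, (\neg J(x) \land \neg J(p) \land J(t))

\forall x\, \forall p\, \exists t\, (\neg J(x) \land \neg J(p) \land J(t))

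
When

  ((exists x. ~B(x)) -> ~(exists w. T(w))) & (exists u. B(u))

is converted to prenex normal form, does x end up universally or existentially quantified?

Rewrite implications/biconditionals: A → B as ¬A ∨ B.
  (~(exists x. ~B(x)) | ~(exists w. T(w))) & (exists u. B(u))
Drive negations inward (¬∀x A ≡ ∃x ¬A, ¬∃x A ≡ ∀x ¬A, De Morgan for ∧/∨):
  ((forall x. B(x)) | (forall w. ~T(w))) & (exists u. B(u))
All bound variables are already distinct, so no renaming is needed.
Extract every quantifier outward, since the variables are now distinct and don't occur free across branches:
  forall x. forall w. exists u. ((B(x) | ~T(w)) & B(u))
The quantifier exists x sits under an odd number of negations (counting the antecedent side of each →), so it flips to forall x.

universal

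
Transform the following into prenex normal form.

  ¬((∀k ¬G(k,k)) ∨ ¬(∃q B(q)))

∃k ∃q (G(k,k) ∧ B(q))

Move each ¬ inward, flipping quantifiers it crosses:
  (∃k G(k,k)) ∧ (∃q B(q))
All bound variables are already distinct, so no renaming is needed.
Extract every quantifier outward, since the variables are now distinct and don't occur free across branches:
  ∃k ∃q (G(k,k) ∧ B(q))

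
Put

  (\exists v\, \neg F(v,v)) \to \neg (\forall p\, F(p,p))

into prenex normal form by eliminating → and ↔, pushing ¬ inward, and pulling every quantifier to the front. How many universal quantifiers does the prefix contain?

Eliminate → and ↔ using ¬ and ∨.
  \neg (\exists v\, \neg F(v,v)) \lor \neg (\forall p\, F(p,p))
Push ¬ through the quantifiers and connectives to reach negation normal form:
  (\forall v\, F(v,v)) \lor (\exists p\, \neg F(p,p))
Pull the quantifiers to the front (each side's bound variable is not free in the other side):
  \forall v\, \exists p\, (F(v,v) \lor \neg F(p,p))
The prefix is \forall v \exists p: 1 universal, 1 existential.

1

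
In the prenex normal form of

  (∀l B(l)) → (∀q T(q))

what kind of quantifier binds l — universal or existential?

Eliminate → and ↔ using ¬ and ∨.
  ¬(∀l B(l)) ∨ (∀q T(q))
Drive negations inward (¬∀x A ≡ ∃x ¬A, ¬∃x A ≡ ∀x ¬A, De Morgan for ∧/∨):
  (∃l ¬B(l)) ∨ (∀q T(q))
All bound variables are already distinct, so no renaming is needed.
Pull the quantifiers to the front (each side's bound variable is not free in the other side):
  ∃l ∀q (¬B(l) ∨ T(q))
The quantifier ∀l sits under an odd number of negations (counting the antecedent side of each →), so it flips to ∃l.

existential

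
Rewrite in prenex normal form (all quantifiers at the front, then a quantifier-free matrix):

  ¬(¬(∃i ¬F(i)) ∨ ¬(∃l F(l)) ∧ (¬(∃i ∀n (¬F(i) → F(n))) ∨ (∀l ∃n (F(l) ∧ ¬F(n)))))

∃i ∃l ∃t ∀n ∃v1 ∀w (¬F(i) ∧ (F(l) ∨ (F(t) ∨ F(n)) ∧ (¬F(v1) ∨ F(w))))

Eliminate → and ↔ using ¬ and ∨.
  ¬(¬(∃i ¬F(i)) ∨ ¬(∃l F(l)) ∧ (¬(∃i ∀n (¬¬F(i) ∨ F(n))) ∨ (∀l ∃n (F(l) ∧ ¬F(n)))))
Move each ¬ inward, flipping quantifiers it crosses:
  (∃i ¬F(i)) ∧ ((∃l F(l)) ∨ (∃i ∀n (F(i) ∨ F(n))) ∧ (∃l ∀n (¬F(l) ∨ F(n))))
Give each quantifier a distinct variable: i↦t, l↦v1, n↦w.
  (∃i ¬F(i)) ∧ ((∃l F(l)) ∨ (∃t ∀n (F(t) ∨ F(n))) ∧ (∃v1 ∀w (¬F(v1) ∨ F(w))))
Extract every quantifier outward, since the variables are now distinct and don't occur free across branches:
  ∃i ∃l ∃t ∀n ∃v1 ∀w (¬F(i) ∧ (F(l) ∨ (F(t) ∨ F(n)) ∧ (¬F(v1) ∨ F(w))))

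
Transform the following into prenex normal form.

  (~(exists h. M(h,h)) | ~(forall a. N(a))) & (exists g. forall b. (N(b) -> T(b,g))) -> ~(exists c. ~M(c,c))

Eliminate → and ↔ using ¬ and ∨.
  ~((~(exists h. M(h,h)) | ~(forall a. N(a))) & (exists g. forall b. (~N(b) | T(b,g)))) | ~(exists c. ~M(c,c))
Push ¬ through the quantifiers and connectives to reach negation normal form:
  (exists h. M(h,h)) & (forall a. N(a)) | (forall g. exists b. (N(b) & ~T(b,g))) | (forall c. M(c,c))
Extract every quantifier outward, since the variables are now distinct and don't occur free across branches:
  exists h. forall a. forall g. exists b. forall c. (M(h,h) & N(a) | N(b) & ~T(b,g) | M(c,c))

exists h. forall a. forall g. exists b. forall c. (M(h,h) & N(a) | N(b) & ~T(b,g) | M(c,c))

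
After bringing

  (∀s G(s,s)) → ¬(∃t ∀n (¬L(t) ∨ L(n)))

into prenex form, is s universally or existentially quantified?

Eliminate → and ↔ using ¬ and ∨.
  ¬(∀s G(s,s)) ∨ ¬(∃t ∀n (¬L(t) ∨ L(n)))
Push ¬ through the quantifiers and connectives to reach negation normal form:
  (∃s ¬G(s,s)) ∨ (∀t ∃n (L(t) ∧ ¬L(n)))
Finally move all quantifiers to the prefix:
  ∃s ∀t ∃n (¬G(s,s) ∨ L(t) ∧ ¬L(n))
The quantifier ∀s sits under an odd number of negations (counting the antecedent side of each →), so it flips to ∃s.

existential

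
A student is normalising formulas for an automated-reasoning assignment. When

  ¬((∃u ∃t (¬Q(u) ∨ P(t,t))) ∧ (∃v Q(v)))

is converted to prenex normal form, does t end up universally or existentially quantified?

universal

Drive negations inward (¬∀x A ≡ ∃x ¬A, ¬∃x A ≡ ∀x ¬A, De Morgan for ∧/∨):
  (∀u ∀t (Q(u) ∧ ¬P(t,t))) ∨ (∀v ¬Q(v))
All bound variables are already distinct, so no renaming is needed.
Pull the quantifiers to the front (each side's bound variable is not free in the other side):
  ∀u ∀t ∀v (Q(u) ∧ ¬P(t,t) ∨ ¬Q(v))
The quantifier ∃t sits under an odd number of negations, so it flips to ∀t.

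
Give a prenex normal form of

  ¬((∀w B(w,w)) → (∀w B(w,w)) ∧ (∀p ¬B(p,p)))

∀w ∃x1 ∃p (B(w,w) ∧ (¬B(x1,x1) ∨ B(p,p)))

Rewrite implications/biconditionals: A → B as ¬A ∨ B.
  ¬(¬(∀w B(w,w)) ∨ (∀w B(w,w)) ∧ (∀p ¬B(p,p)))
Push ¬ through the quantifiers and connectives to reach negation normal form:
  (∀w B(w,w)) ∧ ((∃w ¬B(w,w)) ∨ (∃p B(p,p)))
Standardize variables apart so no two quantifiers bind the same name: w↦x1.
  (∀w B(w,w)) ∧ ((∃x1 ¬B(x1,x1)) ∨ (∃p B(p,p)))
Extract every quantifier outward, since the variables are now distinct and don't occur free across branches:
  ∀w ∃x1 ∃p (B(w,w) ∧ (¬B(x1,x1) ∨ B(p,p)))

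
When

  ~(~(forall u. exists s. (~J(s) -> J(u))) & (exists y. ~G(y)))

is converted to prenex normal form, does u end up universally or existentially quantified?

universal

First replace A → B with ¬A ∨ B.
  ~(~(forall u. exists s. (~~J(s) | J(u))) & (exists y. ~G(y)))
Move each ¬ inward, flipping quantifiers it crosses:
  (forall u. exists s. (J(s) | J(u))) | (forall y. G(y))
All bound variables are already distinct, so no renaming is needed.
Extract every quantifier outward, since the variables are now distinct and don't occur free across branches:
  forall u. exists s. forall y. (J(s) | J(u) | G(y))
The quantifier forall u sits under an even number of negations (counting the antecedent side of each →), so it remains universal.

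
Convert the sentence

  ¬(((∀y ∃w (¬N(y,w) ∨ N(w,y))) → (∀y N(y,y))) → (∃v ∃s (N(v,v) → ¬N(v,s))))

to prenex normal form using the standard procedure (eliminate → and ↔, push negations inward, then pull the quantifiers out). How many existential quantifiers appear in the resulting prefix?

1

Rewrite implications/biconditionals: A → B as ¬A ∨ B.
  ¬(¬(¬(∀y ∃w (¬N(y,w) ∨ N(w,y))) ∨ (∀y N(y,y))) ∨ (∃v ∃s (¬N(v,v) ∨ ¬N(v,s))))
Move each ¬ inward, flipping quantifiers it crosses:
  ((∃y ∀w (N(y,w) ∧ ¬N(w,y))) ∨ (∀y N(y,y))) ∧ (∀v ∀s (N(v,v) ∧ N(v,s)))
Standardize variables apart so no two quantifiers bind the same name: y↦v1.
  ((∃y ∀w (N(y,w) ∧ ¬N(w,y))) ∨ (∀v1 N(v1,v1))) ∧ (∀v ∀s (N(v,v) ∧ N(v,s)))
Finally move all quantifiers to the prefix:
  ∃y ∀w ∀v1 ∀v ∀s ((N(y,w) ∧ ¬N(w,y) ∨ N(v1,v1)) ∧ N(v,v) ∧ N(v,s))
The prefix is ∃y ∀w ∀v1 ∀v ∀s: 4 universal, 1 existential.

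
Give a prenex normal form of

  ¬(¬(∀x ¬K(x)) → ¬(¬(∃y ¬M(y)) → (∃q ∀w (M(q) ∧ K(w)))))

Eliminate → and ↔ using ¬ and ∨.
  ¬(¬¬(∀x ¬K(x)) ∨ ¬(¬¬(∃y ¬M(y)) ∨ (∃q ∀w (M(q) ∧ K(w)))))
Move each ¬ inward, flipping quantifiers it crosses:
  (∃x K(x)) ∧ ((∃y ¬M(y)) ∨ (∃q ∀w (M(q) ∧ K(w))))
Finally move all quantifiers to the prefix:
  ∃x ∃y ∃q ∀w (K(x) ∧ (¬M(y) ∨ M(q) ∧ K(w)))

∃x ∃y ∃q ∀w (K(x) ∧ (¬M(y) ∨ M(q) ∧ K(w)))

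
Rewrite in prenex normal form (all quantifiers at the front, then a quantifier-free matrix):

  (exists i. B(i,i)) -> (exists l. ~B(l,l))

forall i. exists l. (~B(i,i) | ~B(l,l))

Eliminate → and ↔ using ¬ and ∨.
  ~(exists i. B(i,i)) | (exists l. ~B(l,l))
Drive negations inward (¬∀x A ≡ ∃x ¬A, ¬∃x A ≡ ∀x ¬A, De Morgan for ∧/∨):
  (forall i. ~B(i,i)) | (exists l. ~B(l,l))
All bound variables are already distinct, so no renaming is needed.
Pull the quantifiers to the front (each side's bound variable is not free in the other side):
  forall i. exists l. (~B(i,i) | ~B(l,l))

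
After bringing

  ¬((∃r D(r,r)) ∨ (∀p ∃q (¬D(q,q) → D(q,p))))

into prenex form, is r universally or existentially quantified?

Rewrite implications/biconditionals: A → B as ¬A ∨ B.
  ¬((∃r D(r,r)) ∨ (∀p ∃q (¬¬D(q,q) ∨ D(q,p))))
Move each ¬ inward, flipping quantifiers it crosses:
  (∀r ¬D(r,r)) ∧ (∃p ∀q (¬D(q,q) ∧ ¬D(q,p)))
Finally move all quantifiers to the prefix:
  ∀r ∃p ∀q (¬D(r,r) ∧ ¬D(q,q) ∧ ¬D(q,p))
The quantifier ∃r sits under an odd number of negations (counting the antecedent side of each →), so it flips to ∀r.

universal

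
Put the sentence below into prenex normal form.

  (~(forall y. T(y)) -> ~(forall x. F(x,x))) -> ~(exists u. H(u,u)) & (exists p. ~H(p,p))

Eliminate → and ↔ using ¬ and ∨.
  ~(~~(forall y. T(y)) | ~(forall x. F(x,x))) | ~(exists u. H(u,u)) & (exists p. ~H(p,p))
Move each ¬ inward, flipping quantifiers it crosses:
  (exists y. ~T(y)) & (forall x. F(x,x)) | (forall u. ~H(u,u)) & (exists p. ~H(p,p))
All bound variables are already distinct, so no renaming is needed.
Pull the quantifiers to the front (each side's bound variable is not free in the other side):
  exists y. forall x. forall u. exists p. (~T(y) & F(x,x) | ~H(u,u) & ~H(p,p))

exists y. forall x. forall u. exists p. (~T(y) & F(x,x) | ~H(u,u) & ~H(p,p))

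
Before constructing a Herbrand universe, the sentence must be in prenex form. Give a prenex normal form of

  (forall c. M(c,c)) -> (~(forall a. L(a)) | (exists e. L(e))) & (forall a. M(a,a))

Eliminate → and ↔ using ¬ and ∨.
  ~(forall c. M(c,c)) | (~(forall a. L(a)) | (exists e. L(e))) & (forall a. M(a,a))
Move each ¬ inward, flipping quantifiers it crosses:
  (exists c. ~M(c,c)) | ((exists a. ~L(a)) | (exists e. L(e))) & (forall a. M(a,a))
Give each quantifier a distinct variable: a↦w1.
  (exists c. ~M(c,c)) | ((exists a. ~L(a)) | (exists e. L(e))) & (forall w1. M(w1,w1))
Pull the quantifiers to the front (each side's bound variable is not free in the other side):
  exists c. exists a. exists e. forall w1. (~M(c,c) | (~L(a) | L(e)) & M(w1,w1))

exists c. exists a. exists e. forall w1. (~M(c,c) | (~L(a) | L(e)) & M(w1,w1))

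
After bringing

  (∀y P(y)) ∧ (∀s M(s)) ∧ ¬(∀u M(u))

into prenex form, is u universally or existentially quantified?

existential

Move each ¬ inward, flipping quantifiers it crosses:
  (∀y P(y)) ∧ (∀s M(s)) ∧ (∃u ¬M(u))
All bound variables are already distinct, so no renaming is needed.
Extract every quantifier outward, since the variables are now distinct and don't occur free across branches:
  ∀y ∀s ∃u (P(y) ∧ M(s) ∧ ¬M(u))
The quantifier ∀u sits under an odd number of negations, so it flips to ∃u.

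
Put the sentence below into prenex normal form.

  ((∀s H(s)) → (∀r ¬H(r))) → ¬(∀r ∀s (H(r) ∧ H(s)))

First replace A → B with ¬A ∨ B.
  ¬(¬(∀s H(s)) ∨ (∀r ¬H(r))) ∨ ¬(∀r ∀s (H(r) ∧ H(s)))
Drive negations inward (¬∀x A ≡ ∃x ¬A, ¬∃x A ≡ ∀x ¬A, De Morgan for ∧/∨):
  (∀s H(s)) ∧ (∃r H(r)) ∨ (∃r ∃s (¬H(r) ∨ ¬H(s)))
Give each quantifier a distinct variable: r↦v1, s↦q.
  (∀s H(s)) ∧ (∃r H(r)) ∨ (∃v1 ∃q (¬H(v1) ∨ ¬H(q)))
Pull the quantifiers to the front (each side's bound variable is not free in the other side):
  ∀s ∃r ∃v1 ∃q (H(s) ∧ H(r) ∨ ¬H(v1) ∨ ¬H(q))

∀s ∃r ∃v1 ∃q (H(s) ∧ H(r) ∨ ¬H(v1) ∨ ¬H(q))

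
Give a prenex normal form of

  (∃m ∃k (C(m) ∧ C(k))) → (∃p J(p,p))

Eliminate → and ↔ using ¬ and ∨.
  ¬(∃m ∃k (C(m) ∧ C(k))) ∨ (∃p J(p,p))
Drive negations inward (¬∀x A ≡ ∃x ¬A, ¬∃x A ≡ ∀x ¬A, De Morgan for ∧/∨):
  (∀m ∀k (¬C(m) ∨ ¬C(k))) ∨ (∃p J(p,p))
All bound variables are already distinct, so no renaming is needed.
Pull the quantifiers to the front (each side's bound variable is not free in the other side):
  ∀m ∀k ∃p (¬C(m) ∨ ¬C(k) ∨ J(p,p))

∀m ∀k ∃p (¬C(m) ∨ ¬C(k) ∨ J(p,p))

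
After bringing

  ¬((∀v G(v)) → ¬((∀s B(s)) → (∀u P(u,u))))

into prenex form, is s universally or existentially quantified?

existential

Rewrite implications/biconditionals: A → B as ¬A ∨ B.
  ¬(¬(∀v G(v)) ∨ ¬(¬(∀s B(s)) ∨ (∀u P(u,u))))
Move each ¬ inward, flipping quantifiers it crosses:
  (∀v G(v)) ∧ ((∃s ¬B(s)) ∨ (∀u P(u,u)))
Extract every quantifier outward, since the variables are now distinct and don't occur free across branches:
  ∀v ∃s ∀u (G(v) ∧ (¬B(s) ∨ P(u,u)))
The quantifier ∀s sits under an odd number of negations (counting the antecedent side of each →), so it flips to ∃s.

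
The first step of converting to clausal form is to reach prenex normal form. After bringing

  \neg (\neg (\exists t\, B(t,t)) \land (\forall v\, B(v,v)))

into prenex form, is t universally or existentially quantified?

existential

Drive negations inward (¬∀x A ≡ ∃x ¬A, ¬∃x A ≡ ∀x ¬A, De Morgan for ∧/∨):
  (\exists t\, B(t,t)) \lor (\exists v\, \neg B(v,v))
All bound variables are already distinct, so no renaming is needed.
Finally move all quantifiers to the prefix:
  \exists t\, \exists v\, (B(t,t) \lor \neg B(v,v))
The quantifier \exists t sits under an even number of negations, so it remains existential.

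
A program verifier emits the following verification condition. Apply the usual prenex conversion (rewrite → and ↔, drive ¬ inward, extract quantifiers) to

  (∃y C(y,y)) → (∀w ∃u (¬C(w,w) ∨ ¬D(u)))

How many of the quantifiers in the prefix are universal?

2

Rewrite implications/biconditionals: A → B as ¬A ∨ B.
  ¬(∃y C(y,y)) ∨ (∀w ∃u (¬C(w,w) ∨ ¬D(u)))
Push ¬ through the quantifiers and connectives to reach negation normal form:
  (∀y ¬C(y,y)) ∨ (∀w ∃u (¬C(w,w) ∨ ¬D(u)))
All bound variables are already distinct, so no renaming is needed.
Pull the quantifiers to the front (each side's bound variable is not free in the other side):
  ∀y ∀w ∃u (¬C(y,y) ∨ ¬C(w,w) ∨ ¬D(u))
The prefix is ∀y ∀w ∃u: 2 universal, 1 existential.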